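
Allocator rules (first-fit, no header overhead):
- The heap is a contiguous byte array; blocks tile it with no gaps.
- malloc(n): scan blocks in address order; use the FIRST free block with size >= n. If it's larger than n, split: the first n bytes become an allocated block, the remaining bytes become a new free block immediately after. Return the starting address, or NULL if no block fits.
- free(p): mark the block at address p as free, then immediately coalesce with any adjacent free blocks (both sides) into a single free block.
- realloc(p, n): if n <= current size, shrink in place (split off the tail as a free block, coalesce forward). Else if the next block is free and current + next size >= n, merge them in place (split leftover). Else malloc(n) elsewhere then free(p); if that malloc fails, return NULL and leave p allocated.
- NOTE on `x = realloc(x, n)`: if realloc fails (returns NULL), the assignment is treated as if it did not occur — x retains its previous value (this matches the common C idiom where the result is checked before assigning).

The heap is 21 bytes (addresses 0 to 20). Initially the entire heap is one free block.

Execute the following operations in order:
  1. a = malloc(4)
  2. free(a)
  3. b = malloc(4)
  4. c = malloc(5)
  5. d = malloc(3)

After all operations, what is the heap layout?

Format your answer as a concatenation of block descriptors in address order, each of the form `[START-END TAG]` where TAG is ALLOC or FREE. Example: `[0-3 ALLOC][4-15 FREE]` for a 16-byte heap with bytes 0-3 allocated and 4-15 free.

Op 1: a = malloc(4) -> a = 0; heap: [0-3 ALLOC][4-20 FREE]
Op 2: free(a) -> (freed a); heap: [0-20 FREE]
Op 3: b = malloc(4) -> b = 0; heap: [0-3 ALLOC][4-20 FREE]
Op 4: c = malloc(5) -> c = 4; heap: [0-3 ALLOC][4-8 ALLOC][9-20 FREE]
Op 5: d = malloc(3) -> d = 9; heap: [0-3 ALLOC][4-8 ALLOC][9-11 ALLOC][12-20 FREE]

Answer: [0-3 ALLOC][4-8 ALLOC][9-11 ALLOC][12-20 FREE]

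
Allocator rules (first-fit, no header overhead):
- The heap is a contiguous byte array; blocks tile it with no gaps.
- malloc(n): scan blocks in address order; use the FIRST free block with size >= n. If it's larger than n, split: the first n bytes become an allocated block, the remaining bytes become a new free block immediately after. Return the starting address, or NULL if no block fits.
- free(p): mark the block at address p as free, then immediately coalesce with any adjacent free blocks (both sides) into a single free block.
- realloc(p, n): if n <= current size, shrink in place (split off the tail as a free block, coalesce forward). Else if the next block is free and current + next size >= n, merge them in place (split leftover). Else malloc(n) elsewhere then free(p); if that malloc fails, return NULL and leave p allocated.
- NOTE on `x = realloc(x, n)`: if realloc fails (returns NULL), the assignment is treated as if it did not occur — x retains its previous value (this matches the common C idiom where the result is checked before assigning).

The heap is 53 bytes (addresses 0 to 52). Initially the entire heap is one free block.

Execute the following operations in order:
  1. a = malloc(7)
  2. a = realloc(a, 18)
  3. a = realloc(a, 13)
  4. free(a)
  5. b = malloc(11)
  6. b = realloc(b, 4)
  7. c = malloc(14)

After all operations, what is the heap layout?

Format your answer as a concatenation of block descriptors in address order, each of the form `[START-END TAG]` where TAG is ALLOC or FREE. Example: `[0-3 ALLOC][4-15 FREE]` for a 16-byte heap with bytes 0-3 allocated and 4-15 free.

Answer: [0-3 ALLOC][4-17 ALLOC][18-52 FREE]

Derivation:
Op 1: a = malloc(7) -> a = 0; heap: [0-6 ALLOC][7-52 FREE]
Op 2: a = realloc(a, 18) -> a = 0; heap: [0-17 ALLOC][18-52 FREE]
Op 3: a = realloc(a, 13) -> a = 0; heap: [0-12 ALLOC][13-52 FREE]
Op 4: free(a) -> (freed a); heap: [0-52 FREE]
Op 5: b = malloc(11) -> b = 0; heap: [0-10 ALLOC][11-52 FREE]
Op 6: b = realloc(b, 4) -> b = 0; heap: [0-3 ALLOC][4-52 FREE]
Op 7: c = malloc(14) -> c = 4; heap: [0-3 ALLOC][4-17 ALLOC][18-52 FREE]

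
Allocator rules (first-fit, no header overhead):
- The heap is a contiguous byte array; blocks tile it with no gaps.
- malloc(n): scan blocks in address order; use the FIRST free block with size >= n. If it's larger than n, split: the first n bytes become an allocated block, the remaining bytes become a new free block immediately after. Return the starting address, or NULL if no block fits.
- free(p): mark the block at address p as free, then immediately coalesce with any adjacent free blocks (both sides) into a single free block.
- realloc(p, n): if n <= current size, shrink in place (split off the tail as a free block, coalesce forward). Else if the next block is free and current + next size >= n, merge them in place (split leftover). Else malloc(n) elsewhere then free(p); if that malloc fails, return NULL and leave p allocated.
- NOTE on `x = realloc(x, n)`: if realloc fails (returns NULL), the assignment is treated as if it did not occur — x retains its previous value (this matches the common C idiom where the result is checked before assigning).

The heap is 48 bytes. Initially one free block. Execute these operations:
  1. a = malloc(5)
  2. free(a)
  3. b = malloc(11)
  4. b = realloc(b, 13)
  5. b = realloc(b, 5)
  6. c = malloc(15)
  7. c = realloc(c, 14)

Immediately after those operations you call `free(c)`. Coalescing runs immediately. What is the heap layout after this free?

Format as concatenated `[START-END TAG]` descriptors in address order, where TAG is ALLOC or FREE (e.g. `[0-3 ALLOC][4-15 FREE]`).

Answer: [0-4 ALLOC][5-47 FREE]

Derivation:
Op 1: a = malloc(5) -> a = 0; heap: [0-4 ALLOC][5-47 FREE]
Op 2: free(a) -> (freed a); heap: [0-47 FREE]
Op 3: b = malloc(11) -> b = 0; heap: [0-10 ALLOC][11-47 FREE]
Op 4: b = realloc(b, 13) -> b = 0; heap: [0-12 ALLOC][13-47 FREE]
Op 5: b = realloc(b, 5) -> b = 0; heap: [0-4 ALLOC][5-47 FREE]
Op 6: c = malloc(15) -> c = 5; heap: [0-4 ALLOC][5-19 ALLOC][20-47 FREE]
Op 7: c = realloc(c, 14) -> c = 5; heap: [0-4 ALLOC][5-18 ALLOC][19-47 FREE]
free(c): c = 5 -> block [5-18 ALLOC]; mark free, coalesce with adjacent free neighbors -> [0-4 ALLOC][5-47 FREE]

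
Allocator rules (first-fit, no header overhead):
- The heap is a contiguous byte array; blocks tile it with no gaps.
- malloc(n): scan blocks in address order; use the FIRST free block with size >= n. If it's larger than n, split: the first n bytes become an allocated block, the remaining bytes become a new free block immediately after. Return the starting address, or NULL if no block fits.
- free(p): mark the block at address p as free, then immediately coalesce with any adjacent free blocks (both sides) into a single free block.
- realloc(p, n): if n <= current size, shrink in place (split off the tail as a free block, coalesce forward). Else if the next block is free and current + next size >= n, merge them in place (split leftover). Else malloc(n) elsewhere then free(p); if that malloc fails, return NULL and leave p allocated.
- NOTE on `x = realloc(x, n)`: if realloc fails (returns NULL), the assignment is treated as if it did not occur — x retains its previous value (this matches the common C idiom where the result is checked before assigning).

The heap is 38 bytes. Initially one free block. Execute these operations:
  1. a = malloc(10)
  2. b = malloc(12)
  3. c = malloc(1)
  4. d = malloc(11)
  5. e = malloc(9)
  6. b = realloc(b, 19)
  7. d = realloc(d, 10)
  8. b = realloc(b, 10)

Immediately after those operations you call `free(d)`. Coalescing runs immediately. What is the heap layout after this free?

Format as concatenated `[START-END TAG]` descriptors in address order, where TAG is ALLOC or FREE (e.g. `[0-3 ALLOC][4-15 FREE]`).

Op 1: a = malloc(10) -> a = 0; heap: [0-9 ALLOC][10-37 FREE]
Op 2: b = malloc(12) -> b = 10; heap: [0-9 ALLOC][10-21 ALLOC][22-37 FREE]
Op 3: c = malloc(1) -> c = 22; heap: [0-9 ALLOC][10-21 ALLOC][22-22 ALLOC][23-37 FREE]
Op 4: d = malloc(11) -> d = 23; heap: [0-9 ALLOC][10-21 ALLOC][22-22 ALLOC][23-33 ALLOC][34-37 FREE]
Op 5: e = malloc(9) -> e = NULL; heap: [0-9 ALLOC][10-21 ALLOC][22-22 ALLOC][23-33 ALLOC][34-37 FREE]
Op 6: b = realloc(b, 19) -> NULL (b unchanged); heap: [0-9 ALLOC][10-21 ALLOC][22-22 ALLOC][23-33 ALLOC][34-37 FREE]
Op 7: d = realloc(d, 10) -> d = 23; heap: [0-9 ALLOC][10-21 ALLOC][22-22 ALLOC][23-32 ALLOC][33-37 FREE]
Op 8: b = realloc(b, 10) -> b = 10; heap: [0-9 ALLOC][10-19 ALLOC][20-21 FREE][22-22 ALLOC][23-32 ALLOC][33-37 FREE]
free(d): d = 23 -> block [23-32 ALLOC]; mark free, coalesce with adjacent free neighbors -> [0-9 ALLOC][10-19 ALLOC][20-21 FREE][22-22 ALLOC][23-37 FREE]

Answer: [0-9 ALLOC][10-19 ALLOC][20-21 FREE][22-22 ALLOC][23-37 FREE]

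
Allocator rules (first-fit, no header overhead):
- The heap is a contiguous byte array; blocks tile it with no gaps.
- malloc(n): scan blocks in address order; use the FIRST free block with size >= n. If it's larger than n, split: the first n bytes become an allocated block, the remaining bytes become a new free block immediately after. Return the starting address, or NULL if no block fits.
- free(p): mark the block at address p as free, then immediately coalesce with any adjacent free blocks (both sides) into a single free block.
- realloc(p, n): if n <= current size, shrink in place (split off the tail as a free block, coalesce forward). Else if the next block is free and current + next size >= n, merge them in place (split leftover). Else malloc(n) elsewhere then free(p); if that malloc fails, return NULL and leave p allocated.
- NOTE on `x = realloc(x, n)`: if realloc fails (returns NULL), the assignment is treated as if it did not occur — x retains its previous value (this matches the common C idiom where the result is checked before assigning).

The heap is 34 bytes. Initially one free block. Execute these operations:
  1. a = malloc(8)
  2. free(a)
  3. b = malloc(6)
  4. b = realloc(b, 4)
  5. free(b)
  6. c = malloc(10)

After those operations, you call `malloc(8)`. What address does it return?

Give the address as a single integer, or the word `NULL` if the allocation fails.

Answer: 10

Derivation:
Op 1: a = malloc(8) -> a = 0; heap: [0-7 ALLOC][8-33 FREE]
Op 2: free(a) -> (freed a); heap: [0-33 FREE]
Op 3: b = malloc(6) -> b = 0; heap: [0-5 ALLOC][6-33 FREE]
Op 4: b = realloc(b, 4) -> b = 0; heap: [0-3 ALLOC][4-33 FREE]
Op 5: free(b) -> (freed b); heap: [0-33 FREE]
Op 6: c = malloc(10) -> c = 0; heap: [0-9 ALLOC][10-33 FREE]
malloc(8): first-fit scan over [0-9 ALLOC][10-33 FREE] -> 10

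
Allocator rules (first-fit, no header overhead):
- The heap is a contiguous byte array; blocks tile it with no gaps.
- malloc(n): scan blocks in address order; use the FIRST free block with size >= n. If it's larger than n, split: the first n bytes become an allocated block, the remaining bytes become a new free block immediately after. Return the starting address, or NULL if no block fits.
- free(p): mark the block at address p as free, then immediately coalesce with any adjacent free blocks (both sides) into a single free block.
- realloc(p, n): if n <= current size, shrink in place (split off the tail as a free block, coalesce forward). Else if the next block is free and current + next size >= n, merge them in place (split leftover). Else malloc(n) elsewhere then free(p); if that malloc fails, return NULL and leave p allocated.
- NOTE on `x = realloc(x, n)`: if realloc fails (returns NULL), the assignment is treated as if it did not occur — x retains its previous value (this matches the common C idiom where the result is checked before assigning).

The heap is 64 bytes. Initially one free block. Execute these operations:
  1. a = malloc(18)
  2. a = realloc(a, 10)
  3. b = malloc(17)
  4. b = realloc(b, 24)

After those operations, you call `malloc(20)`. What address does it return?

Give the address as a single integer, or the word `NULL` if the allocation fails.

Op 1: a = malloc(18) -> a = 0; heap: [0-17 ALLOC][18-63 FREE]
Op 2: a = realloc(a, 10) -> a = 0; heap: [0-9 ALLOC][10-63 FREE]
Op 3: b = malloc(17) -> b = 10; heap: [0-9 ALLOC][10-26 ALLOC][27-63 FREE]
Op 4: b = realloc(b, 24) -> b = 10; heap: [0-9 ALLOC][10-33 ALLOC][34-63 FREE]
malloc(20): first-fit scan over [0-9 ALLOC][10-33 ALLOC][34-63 FREE] -> 34

Answer: 34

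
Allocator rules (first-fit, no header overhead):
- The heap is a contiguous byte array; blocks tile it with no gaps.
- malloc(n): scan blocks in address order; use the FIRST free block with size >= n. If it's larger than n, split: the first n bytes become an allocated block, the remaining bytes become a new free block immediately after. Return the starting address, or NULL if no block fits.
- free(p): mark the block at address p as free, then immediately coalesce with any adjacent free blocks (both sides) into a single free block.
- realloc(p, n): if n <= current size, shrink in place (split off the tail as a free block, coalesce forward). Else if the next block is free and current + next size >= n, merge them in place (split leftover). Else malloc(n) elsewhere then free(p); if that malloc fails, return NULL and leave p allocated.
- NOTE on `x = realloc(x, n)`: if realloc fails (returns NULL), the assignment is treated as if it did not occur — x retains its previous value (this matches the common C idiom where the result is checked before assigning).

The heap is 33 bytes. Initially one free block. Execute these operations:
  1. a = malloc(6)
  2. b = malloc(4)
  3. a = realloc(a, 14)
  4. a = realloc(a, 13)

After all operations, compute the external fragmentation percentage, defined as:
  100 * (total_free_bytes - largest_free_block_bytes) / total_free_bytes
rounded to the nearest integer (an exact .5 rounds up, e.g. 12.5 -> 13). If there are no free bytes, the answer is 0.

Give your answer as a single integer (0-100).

Answer: 38

Derivation:
Op 1: a = malloc(6) -> a = 0; heap: [0-5 ALLOC][6-32 FREE]
Op 2: b = malloc(4) -> b = 6; heap: [0-5 ALLOC][6-9 ALLOC][10-32 FREE]
Op 3: a = realloc(a, 14) -> a = 10; heap: [0-5 FREE][6-9 ALLOC][10-23 ALLOC][24-32 FREE]
Op 4: a = realloc(a, 13) -> a = 10; heap: [0-5 FREE][6-9 ALLOC][10-22 ALLOC][23-32 FREE]
Free blocks: [6 10] total_free=16 largest=10 -> 100*(16-10)/16 = 600/16 = 37.5 -> rounds to 38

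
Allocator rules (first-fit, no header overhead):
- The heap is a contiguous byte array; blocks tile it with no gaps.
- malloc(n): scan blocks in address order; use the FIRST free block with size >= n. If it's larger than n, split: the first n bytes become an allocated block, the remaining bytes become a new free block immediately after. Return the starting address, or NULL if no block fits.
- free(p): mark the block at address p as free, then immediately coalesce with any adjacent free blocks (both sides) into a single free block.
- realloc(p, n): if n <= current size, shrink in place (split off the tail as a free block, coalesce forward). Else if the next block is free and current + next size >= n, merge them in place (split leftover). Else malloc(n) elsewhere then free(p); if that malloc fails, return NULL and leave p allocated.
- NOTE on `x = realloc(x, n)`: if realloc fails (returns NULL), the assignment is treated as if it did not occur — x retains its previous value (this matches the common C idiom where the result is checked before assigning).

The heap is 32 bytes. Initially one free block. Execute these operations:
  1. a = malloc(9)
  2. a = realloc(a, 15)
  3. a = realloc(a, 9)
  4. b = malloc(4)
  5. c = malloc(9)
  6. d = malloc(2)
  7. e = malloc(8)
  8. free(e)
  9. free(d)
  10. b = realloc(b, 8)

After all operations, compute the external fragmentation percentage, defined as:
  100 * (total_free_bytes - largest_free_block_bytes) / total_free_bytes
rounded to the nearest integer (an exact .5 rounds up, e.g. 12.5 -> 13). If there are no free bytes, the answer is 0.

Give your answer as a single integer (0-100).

Answer: 33

Derivation:
Op 1: a = malloc(9) -> a = 0; heap: [0-8 ALLOC][9-31 FREE]
Op 2: a = realloc(a, 15) -> a = 0; heap: [0-14 ALLOC][15-31 FREE]
Op 3: a = realloc(a, 9) -> a = 0; heap: [0-8 ALLOC][9-31 FREE]
Op 4: b = malloc(4) -> b = 9; heap: [0-8 ALLOC][9-12 ALLOC][13-31 FREE]
Op 5: c = malloc(9) -> c = 13; heap: [0-8 ALLOC][9-12 ALLOC][13-21 ALLOC][22-31 FREE]
Op 6: d = malloc(2) -> d = 22; heap: [0-8 ALLOC][9-12 ALLOC][13-21 ALLOC][22-23 ALLOC][24-31 FREE]
Op 7: e = malloc(8) -> e = 24; heap: [0-8 ALLOC][9-12 ALLOC][13-21 ALLOC][22-23 ALLOC][24-31 ALLOC]
Op 8: free(e) -> (freed e); heap: [0-8 ALLOC][9-12 ALLOC][13-21 ALLOC][22-23 ALLOC][24-31 FREE]
Op 9: free(d) -> (freed d); heap: [0-8 ALLOC][9-12 ALLOC][13-21 ALLOC][22-31 FREE]
Op 10: b = realloc(b, 8) -> b = 22; heap: [0-8 ALLOC][9-12 FREE][13-21 ALLOC][22-29 ALLOC][30-31 FREE]
Free blocks: [4 2] total_free=6 largest=4 -> 100*(6-4)/6 = 200/6 ≈ 33.333 -> rounds to 33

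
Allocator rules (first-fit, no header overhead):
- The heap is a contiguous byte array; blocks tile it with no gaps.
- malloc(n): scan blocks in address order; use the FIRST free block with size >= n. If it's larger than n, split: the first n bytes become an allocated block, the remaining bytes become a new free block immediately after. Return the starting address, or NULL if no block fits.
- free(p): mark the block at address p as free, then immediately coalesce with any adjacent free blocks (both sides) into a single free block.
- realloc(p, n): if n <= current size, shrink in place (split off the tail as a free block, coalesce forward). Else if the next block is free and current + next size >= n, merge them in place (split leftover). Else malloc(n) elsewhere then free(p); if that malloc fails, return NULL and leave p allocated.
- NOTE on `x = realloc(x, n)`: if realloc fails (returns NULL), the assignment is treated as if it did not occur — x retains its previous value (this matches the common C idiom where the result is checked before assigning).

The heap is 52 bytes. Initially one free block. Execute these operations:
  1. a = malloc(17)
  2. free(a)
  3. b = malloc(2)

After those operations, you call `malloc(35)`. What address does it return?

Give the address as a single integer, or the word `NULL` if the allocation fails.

Answer: 2

Derivation:
Op 1: a = malloc(17) -> a = 0; heap: [0-16 ALLOC][17-51 FREE]
Op 2: free(a) -> (freed a); heap: [0-51 FREE]
Op 3: b = malloc(2) -> b = 0; heap: [0-1 ALLOC][2-51 FREE]
malloc(35): first-fit scan over [0-1 ALLOC][2-51 FREE] -> 2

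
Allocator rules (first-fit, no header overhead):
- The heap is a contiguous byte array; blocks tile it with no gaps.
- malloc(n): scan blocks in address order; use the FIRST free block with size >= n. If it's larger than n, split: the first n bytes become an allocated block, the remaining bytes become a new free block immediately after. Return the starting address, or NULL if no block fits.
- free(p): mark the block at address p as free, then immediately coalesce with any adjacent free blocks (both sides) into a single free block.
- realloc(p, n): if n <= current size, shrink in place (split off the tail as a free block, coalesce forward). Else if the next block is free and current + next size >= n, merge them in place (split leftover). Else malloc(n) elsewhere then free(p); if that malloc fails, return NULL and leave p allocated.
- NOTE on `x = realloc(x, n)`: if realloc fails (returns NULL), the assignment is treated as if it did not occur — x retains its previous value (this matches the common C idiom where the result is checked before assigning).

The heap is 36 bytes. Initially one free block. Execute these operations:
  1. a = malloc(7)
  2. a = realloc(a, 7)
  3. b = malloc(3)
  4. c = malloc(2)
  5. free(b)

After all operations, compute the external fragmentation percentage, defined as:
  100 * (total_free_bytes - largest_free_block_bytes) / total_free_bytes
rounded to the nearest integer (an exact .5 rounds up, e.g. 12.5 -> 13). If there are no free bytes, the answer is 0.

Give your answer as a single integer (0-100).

Op 1: a = malloc(7) -> a = 0; heap: [0-6 ALLOC][7-35 FREE]
Op 2: a = realloc(a, 7) -> a = 0; heap: [0-6 ALLOC][7-35 FREE]
Op 3: b = malloc(3) -> b = 7; heap: [0-6 ALLOC][7-9 ALLOC][10-35 FREE]
Op 4: c = malloc(2) -> c = 10; heap: [0-6 ALLOC][7-9 ALLOC][10-11 ALLOC][12-35 FREE]
Op 5: free(b) -> (freed b); heap: [0-6 ALLOC][7-9 FREE][10-11 ALLOC][12-35 FREE]
Free blocks: [3 24] total_free=27 largest=24 -> 100*(27-24)/27 = 300/27 ≈ 11.111 -> rounds to 11

Answer: 11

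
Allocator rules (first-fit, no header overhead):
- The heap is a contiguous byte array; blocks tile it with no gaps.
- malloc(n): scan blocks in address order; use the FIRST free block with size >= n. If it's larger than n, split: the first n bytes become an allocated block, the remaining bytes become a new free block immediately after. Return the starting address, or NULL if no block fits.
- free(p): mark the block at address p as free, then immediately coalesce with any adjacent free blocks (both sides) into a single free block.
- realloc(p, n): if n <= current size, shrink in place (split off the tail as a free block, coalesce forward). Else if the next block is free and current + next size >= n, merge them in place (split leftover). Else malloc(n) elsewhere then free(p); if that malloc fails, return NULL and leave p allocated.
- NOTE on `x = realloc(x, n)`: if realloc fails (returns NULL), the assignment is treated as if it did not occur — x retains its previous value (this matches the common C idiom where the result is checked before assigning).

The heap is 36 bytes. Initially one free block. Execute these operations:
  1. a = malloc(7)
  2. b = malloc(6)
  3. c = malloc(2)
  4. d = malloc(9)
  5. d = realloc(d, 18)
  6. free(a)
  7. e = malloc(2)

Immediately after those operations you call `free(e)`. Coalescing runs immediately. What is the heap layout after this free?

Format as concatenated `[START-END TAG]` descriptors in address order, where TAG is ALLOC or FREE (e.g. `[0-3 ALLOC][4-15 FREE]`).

Answer: [0-6 FREE][7-12 ALLOC][13-14 ALLOC][15-32 ALLOC][33-35 FREE]

Derivation:
Op 1: a = malloc(7) -> a = 0; heap: [0-6 ALLOC][7-35 FREE]
Op 2: b = malloc(6) -> b = 7; heap: [0-6 ALLOC][7-12 ALLOC][13-35 FREE]
Op 3: c = malloc(2) -> c = 13; heap: [0-6 ALLOC][7-12 ALLOC][13-14 ALLOC][15-35 FREE]
Op 4: d = malloc(9) -> d = 15; heap: [0-6 ALLOC][7-12 ALLOC][13-14 ALLOC][15-23 ALLOC][24-35 FREE]
Op 5: d = realloc(d, 18) -> d = 15; heap: [0-6 ALLOC][7-12 ALLOC][13-14 ALLOC][15-32 ALLOC][33-35 FREE]
Op 6: free(a) -> (freed a); heap: [0-6 FREE][7-12 ALLOC][13-14 ALLOC][15-32 ALLOC][33-35 FREE]
Op 7: e = malloc(2) -> e = 0; heap: [0-1 ALLOC][2-6 FREE][7-12 ALLOC][13-14 ALLOC][15-32 ALLOC][33-35 FREE]
free(e): e = 0 -> block [0-1 ALLOC]; mark free, coalesce with adjacent free neighbors -> [0-6 FREE][7-12 ALLOC][13-14 ALLOC][15-32 ALLOC][33-35 FREE]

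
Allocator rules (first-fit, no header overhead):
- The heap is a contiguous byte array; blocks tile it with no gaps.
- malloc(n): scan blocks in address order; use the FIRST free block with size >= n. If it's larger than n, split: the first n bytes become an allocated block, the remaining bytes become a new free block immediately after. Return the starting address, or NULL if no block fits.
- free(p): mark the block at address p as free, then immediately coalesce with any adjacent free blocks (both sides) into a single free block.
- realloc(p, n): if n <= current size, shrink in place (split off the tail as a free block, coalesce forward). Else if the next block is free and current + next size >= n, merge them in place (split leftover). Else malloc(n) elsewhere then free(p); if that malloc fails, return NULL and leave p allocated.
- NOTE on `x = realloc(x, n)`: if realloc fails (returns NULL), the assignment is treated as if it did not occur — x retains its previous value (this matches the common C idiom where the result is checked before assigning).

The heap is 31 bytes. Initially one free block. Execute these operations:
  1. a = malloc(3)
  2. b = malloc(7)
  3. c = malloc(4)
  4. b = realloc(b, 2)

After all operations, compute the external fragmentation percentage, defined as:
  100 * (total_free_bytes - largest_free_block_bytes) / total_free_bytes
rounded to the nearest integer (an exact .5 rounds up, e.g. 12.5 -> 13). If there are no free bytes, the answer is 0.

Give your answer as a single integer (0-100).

Answer: 23

Derivation:
Op 1: a = malloc(3) -> a = 0; heap: [0-2 ALLOC][3-30 FREE]
Op 2: b = malloc(7) -> b = 3; heap: [0-2 ALLOC][3-9 ALLOC][10-30 FREE]
Op 3: c = malloc(4) -> c = 10; heap: [0-2 ALLOC][3-9 ALLOC][10-13 ALLOC][14-30 FREE]
Op 4: b = realloc(b, 2) -> b = 3; heap: [0-2 ALLOC][3-4 ALLOC][5-9 FREE][10-13 ALLOC][14-30 FREE]
Free blocks: [5 17] total_free=22 largest=17 -> 100*(22-17)/22 = 500/22 ≈ 22.727 -> rounds to 23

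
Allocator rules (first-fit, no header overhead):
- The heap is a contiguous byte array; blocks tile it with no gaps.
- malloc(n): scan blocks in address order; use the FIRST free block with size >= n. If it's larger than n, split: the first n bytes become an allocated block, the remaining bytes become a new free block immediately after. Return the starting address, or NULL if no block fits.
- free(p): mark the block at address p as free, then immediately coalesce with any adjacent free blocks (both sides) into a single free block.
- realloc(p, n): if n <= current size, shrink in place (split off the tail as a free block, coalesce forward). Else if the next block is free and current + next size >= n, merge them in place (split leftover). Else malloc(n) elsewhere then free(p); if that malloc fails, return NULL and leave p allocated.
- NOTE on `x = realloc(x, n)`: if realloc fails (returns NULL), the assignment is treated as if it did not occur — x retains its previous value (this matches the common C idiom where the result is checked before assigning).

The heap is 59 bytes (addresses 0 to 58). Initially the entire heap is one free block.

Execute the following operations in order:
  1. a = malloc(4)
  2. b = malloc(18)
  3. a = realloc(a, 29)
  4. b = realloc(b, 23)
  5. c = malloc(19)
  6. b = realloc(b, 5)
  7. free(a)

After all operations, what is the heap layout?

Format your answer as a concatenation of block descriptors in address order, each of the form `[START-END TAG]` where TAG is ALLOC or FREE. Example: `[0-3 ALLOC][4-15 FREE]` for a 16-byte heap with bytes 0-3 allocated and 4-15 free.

Answer: [0-3 FREE][4-8 ALLOC][9-58 FREE]

Derivation:
Op 1: a = malloc(4) -> a = 0; heap: [0-3 ALLOC][4-58 FREE]
Op 2: b = malloc(18) -> b = 4; heap: [0-3 ALLOC][4-21 ALLOC][22-58 FREE]
Op 3: a = realloc(a, 29) -> a = 22; heap: [0-3 FREE][4-21 ALLOC][22-50 ALLOC][51-58 FREE]
Op 4: b = realloc(b, 23) -> NULL (b unchanged); heap: [0-3 FREE][4-21 ALLOC][22-50 ALLOC][51-58 FREE]
Op 5: c = malloc(19) -> c = NULL; heap: [0-3 FREE][4-21 ALLOC][22-50 ALLOC][51-58 FREE]
Op 6: b = realloc(b, 5) -> b = 4; heap: [0-3 FREE][4-8 ALLOC][9-21 FREE][22-50 ALLOC][51-58 FREE]
Op 7: free(a) -> (freed a); heap: [0-3 FREE][4-8 ALLOC][9-58 FREE]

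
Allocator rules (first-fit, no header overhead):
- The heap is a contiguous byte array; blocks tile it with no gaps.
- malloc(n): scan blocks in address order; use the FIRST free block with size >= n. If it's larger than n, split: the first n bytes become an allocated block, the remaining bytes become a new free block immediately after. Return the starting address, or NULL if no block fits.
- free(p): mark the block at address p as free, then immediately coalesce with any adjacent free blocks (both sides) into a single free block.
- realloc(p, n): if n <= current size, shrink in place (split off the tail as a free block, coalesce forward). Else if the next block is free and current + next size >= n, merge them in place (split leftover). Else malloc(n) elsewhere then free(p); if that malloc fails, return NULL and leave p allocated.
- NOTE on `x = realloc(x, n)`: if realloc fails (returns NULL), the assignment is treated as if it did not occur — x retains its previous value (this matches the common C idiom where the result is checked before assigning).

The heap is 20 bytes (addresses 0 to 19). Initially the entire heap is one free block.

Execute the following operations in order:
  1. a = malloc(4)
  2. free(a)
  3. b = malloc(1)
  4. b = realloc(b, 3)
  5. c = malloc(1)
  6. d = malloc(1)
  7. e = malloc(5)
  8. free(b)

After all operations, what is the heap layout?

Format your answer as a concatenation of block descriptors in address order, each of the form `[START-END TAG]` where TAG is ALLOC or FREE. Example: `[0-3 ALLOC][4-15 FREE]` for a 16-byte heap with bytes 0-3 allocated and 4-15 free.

Answer: [0-2 FREE][3-3 ALLOC][4-4 ALLOC][5-9 ALLOC][10-19 FREE]

Derivation:
Op 1: a = malloc(4) -> a = 0; heap: [0-3 ALLOC][4-19 FREE]
Op 2: free(a) -> (freed a); heap: [0-19 FREE]
Op 3: b = malloc(1) -> b = 0; heap: [0-0 ALLOC][1-19 FREE]
Op 4: b = realloc(b, 3) -> b = 0; heap: [0-2 ALLOC][3-19 FREE]
Op 5: c = malloc(1) -> c = 3; heap: [0-2 ALLOC][3-3 ALLOC][4-19 FREE]
Op 6: d = malloc(1) -> d = 4; heap: [0-2 ALLOC][3-3 ALLOC][4-4 ALLOC][5-19 FREE]
Op 7: e = malloc(5) -> e = 5; heap: [0-2 ALLOC][3-3 ALLOC][4-4 ALLOC][5-9 ALLOC][10-19 FREE]
Op 8: free(b) -> (freed b); heap: [0-2 FREE][3-3 ALLOC][4-4 ALLOC][5-9 ALLOC][10-19 FREE]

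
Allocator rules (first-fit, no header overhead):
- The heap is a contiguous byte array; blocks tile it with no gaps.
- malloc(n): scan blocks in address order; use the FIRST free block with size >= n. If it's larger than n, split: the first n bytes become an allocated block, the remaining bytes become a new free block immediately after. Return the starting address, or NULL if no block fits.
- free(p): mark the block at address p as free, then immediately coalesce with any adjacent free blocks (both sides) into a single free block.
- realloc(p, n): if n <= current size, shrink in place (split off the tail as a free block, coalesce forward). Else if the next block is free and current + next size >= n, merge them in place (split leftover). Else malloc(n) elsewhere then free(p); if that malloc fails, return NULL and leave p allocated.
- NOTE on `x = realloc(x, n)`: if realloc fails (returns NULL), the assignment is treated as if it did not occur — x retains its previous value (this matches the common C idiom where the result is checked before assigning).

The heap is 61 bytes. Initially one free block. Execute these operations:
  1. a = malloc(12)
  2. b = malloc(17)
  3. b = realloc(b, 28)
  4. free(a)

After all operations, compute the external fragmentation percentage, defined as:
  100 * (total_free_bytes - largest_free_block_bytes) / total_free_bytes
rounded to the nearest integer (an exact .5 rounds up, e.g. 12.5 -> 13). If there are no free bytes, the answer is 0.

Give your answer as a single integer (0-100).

Op 1: a = malloc(12) -> a = 0; heap: [0-11 ALLOC][12-60 FREE]
Op 2: b = malloc(17) -> b = 12; heap: [0-11 ALLOC][12-28 ALLOC][29-60 FREE]
Op 3: b = realloc(b, 28) -> b = 12; heap: [0-11 ALLOC][12-39 ALLOC][40-60 FREE]
Op 4: free(a) -> (freed a); heap: [0-11 FREE][12-39 ALLOC][40-60 FREE]
Free blocks: [12 21] total_free=33 largest=21 -> 100*(33-21)/33 = 1200/33 ≈ 36.364 -> rounds to 36

Answer: 36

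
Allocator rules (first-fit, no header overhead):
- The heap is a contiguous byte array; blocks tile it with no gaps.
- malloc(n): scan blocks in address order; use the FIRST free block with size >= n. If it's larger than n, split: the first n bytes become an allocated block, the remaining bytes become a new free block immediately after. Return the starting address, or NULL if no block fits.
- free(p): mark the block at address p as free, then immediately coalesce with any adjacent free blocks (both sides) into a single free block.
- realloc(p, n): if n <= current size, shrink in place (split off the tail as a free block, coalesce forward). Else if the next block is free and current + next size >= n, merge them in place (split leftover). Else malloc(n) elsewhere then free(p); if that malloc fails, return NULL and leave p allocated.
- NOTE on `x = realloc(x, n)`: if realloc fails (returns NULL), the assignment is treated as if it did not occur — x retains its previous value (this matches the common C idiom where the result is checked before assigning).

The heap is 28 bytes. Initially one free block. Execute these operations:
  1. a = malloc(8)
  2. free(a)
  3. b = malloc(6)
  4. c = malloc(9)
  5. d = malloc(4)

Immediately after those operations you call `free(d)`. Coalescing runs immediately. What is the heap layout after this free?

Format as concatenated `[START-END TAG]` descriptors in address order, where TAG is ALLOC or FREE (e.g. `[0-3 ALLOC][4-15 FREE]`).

Op 1: a = malloc(8) -> a = 0; heap: [0-7 ALLOC][8-27 FREE]
Op 2: free(a) -> (freed a); heap: [0-27 FREE]
Op 3: b = malloc(6) -> b = 0; heap: [0-5 ALLOC][6-27 FREE]
Op 4: c = malloc(9) -> c = 6; heap: [0-5 ALLOC][6-14 ALLOC][15-27 FREE]
Op 5: d = malloc(4) -> d = 15; heap: [0-5 ALLOC][6-14 ALLOC][15-18 ALLOC][19-27 FREE]
free(d): d = 15 -> block [15-18 ALLOC]; mark free, coalesce with adjacent free neighbors -> [0-5 ALLOC][6-14 ALLOC][15-27 FREE]

Answer: [0-5 ALLOC][6-14 ALLOC][15-27 FREE]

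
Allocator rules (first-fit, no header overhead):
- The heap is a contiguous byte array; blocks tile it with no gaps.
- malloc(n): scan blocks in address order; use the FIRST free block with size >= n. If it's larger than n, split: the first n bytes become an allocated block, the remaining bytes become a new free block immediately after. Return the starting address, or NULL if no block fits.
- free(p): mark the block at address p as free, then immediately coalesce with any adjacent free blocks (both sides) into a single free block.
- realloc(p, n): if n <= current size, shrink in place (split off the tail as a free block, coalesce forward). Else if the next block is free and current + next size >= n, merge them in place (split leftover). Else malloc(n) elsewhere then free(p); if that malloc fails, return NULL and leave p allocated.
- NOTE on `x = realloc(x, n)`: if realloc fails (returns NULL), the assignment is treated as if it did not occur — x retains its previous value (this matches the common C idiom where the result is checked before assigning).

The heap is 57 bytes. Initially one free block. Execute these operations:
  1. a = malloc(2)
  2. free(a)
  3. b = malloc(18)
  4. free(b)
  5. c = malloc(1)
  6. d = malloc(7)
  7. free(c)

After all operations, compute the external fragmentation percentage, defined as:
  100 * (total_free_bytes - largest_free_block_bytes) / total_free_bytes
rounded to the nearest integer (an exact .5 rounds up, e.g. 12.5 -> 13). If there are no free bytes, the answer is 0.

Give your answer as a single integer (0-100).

Op 1: a = malloc(2) -> a = 0; heap: [0-1 ALLOC][2-56 FREE]
Op 2: free(a) -> (freed a); heap: [0-56 FREE]
Op 3: b = malloc(18) -> b = 0; heap: [0-17 ALLOC][18-56 FREE]
Op 4: free(b) -> (freed b); heap: [0-56 FREE]
Op 5: c = malloc(1) -> c = 0; heap: [0-0 ALLOC][1-56 FREE]
Op 6: d = malloc(7) -> d = 1; heap: [0-0 ALLOC][1-7 ALLOC][8-56 FREE]
Op 7: free(c) -> (freed c); heap: [0-0 FREE][1-7 ALLOC][8-56 FREE]
Free blocks: [1 49] total_free=50 largest=49 -> 100*(50-49)/50 = 100/50 = 2

Answer: 2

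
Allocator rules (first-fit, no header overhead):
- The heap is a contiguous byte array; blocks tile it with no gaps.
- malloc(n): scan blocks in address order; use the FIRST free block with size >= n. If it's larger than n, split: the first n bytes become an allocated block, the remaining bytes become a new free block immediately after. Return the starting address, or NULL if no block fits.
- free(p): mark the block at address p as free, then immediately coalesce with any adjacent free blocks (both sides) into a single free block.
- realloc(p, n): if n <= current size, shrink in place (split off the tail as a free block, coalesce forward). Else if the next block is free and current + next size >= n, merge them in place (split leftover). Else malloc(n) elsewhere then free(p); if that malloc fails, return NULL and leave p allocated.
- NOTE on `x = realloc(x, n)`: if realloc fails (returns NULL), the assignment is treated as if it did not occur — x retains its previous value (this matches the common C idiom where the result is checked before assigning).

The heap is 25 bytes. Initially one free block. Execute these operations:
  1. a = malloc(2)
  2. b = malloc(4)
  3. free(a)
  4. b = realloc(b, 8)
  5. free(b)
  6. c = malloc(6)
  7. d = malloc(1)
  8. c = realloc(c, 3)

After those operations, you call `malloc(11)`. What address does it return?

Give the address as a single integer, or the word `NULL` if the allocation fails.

Op 1: a = malloc(2) -> a = 0; heap: [0-1 ALLOC][2-24 FREE]
Op 2: b = malloc(4) -> b = 2; heap: [0-1 ALLOC][2-5 ALLOC][6-24 FREE]
Op 3: free(a) -> (freed a); heap: [0-1 FREE][2-5 ALLOC][6-24 FREE]
Op 4: b = realloc(b, 8) -> b = 2; heap: [0-1 FREE][2-9 ALLOC][10-24 FREE]
Op 5: free(b) -> (freed b); heap: [0-24 FREE]
Op 6: c = malloc(6) -> c = 0; heap: [0-5 ALLOC][6-24 FREE]
Op 7: d = malloc(1) -> d = 6; heap: [0-5 ALLOC][6-6 ALLOC][7-24 FREE]
Op 8: c = realloc(c, 3) -> c = 0; heap: [0-2 ALLOC][3-5 FREE][6-6 ALLOC][7-24 FREE]
malloc(11): first-fit scan over [0-2 ALLOC][3-5 FREE][6-6 ALLOC][7-24 FREE] -> 7

Answer: 7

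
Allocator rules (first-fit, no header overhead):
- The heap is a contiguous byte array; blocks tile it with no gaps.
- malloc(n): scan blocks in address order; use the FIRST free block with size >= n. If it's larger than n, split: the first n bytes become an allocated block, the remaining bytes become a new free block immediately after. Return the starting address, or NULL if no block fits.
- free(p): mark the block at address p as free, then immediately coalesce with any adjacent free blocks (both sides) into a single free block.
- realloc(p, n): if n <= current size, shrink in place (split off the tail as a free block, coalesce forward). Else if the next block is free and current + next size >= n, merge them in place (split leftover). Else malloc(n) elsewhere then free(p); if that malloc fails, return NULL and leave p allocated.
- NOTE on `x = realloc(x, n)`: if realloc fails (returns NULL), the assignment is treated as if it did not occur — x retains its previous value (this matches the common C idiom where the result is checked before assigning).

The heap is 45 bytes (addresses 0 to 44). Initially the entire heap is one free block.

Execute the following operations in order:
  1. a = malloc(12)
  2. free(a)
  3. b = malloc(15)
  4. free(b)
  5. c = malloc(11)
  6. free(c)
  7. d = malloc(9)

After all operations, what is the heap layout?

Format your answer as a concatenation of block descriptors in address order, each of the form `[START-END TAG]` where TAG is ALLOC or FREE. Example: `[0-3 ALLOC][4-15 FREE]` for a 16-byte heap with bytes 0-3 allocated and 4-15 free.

Op 1: a = malloc(12) -> a = 0; heap: [0-11 ALLOC][12-44 FREE]
Op 2: free(a) -> (freed a); heap: [0-44 FREE]
Op 3: b = malloc(15) -> b = 0; heap: [0-14 ALLOC][15-44 FREE]
Op 4: free(b) -> (freed b); heap: [0-44 FREE]
Op 5: c = malloc(11) -> c = 0; heap: [0-10 ALLOC][11-44 FREE]
Op 6: free(c) -> (freed c); heap: [0-44 FREE]
Op 7: d = malloc(9) -> d = 0; heap: [0-8 ALLOC][9-44 FREE]

Answer: [0-8 ALLOC][9-44 FREE]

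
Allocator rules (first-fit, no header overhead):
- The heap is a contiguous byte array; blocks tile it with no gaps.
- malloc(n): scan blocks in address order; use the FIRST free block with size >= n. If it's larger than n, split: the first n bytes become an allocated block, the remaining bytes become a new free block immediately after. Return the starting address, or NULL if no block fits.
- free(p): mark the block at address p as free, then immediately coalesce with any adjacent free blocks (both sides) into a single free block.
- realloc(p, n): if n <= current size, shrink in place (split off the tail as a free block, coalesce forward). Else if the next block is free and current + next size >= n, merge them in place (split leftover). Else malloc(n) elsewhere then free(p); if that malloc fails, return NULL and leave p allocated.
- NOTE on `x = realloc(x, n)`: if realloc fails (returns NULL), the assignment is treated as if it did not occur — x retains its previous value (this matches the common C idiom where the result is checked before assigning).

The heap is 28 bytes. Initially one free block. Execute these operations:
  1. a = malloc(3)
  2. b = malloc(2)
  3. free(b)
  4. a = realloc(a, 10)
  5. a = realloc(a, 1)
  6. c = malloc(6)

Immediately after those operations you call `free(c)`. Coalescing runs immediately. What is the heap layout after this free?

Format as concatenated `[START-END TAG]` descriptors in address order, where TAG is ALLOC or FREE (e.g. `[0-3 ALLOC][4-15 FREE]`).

Answer: [0-0 ALLOC][1-27 FREE]

Derivation:
Op 1: a = malloc(3) -> a = 0; heap: [0-2 ALLOC][3-27 FREE]
Op 2: b = malloc(2) -> b = 3; heap: [0-2 ALLOC][3-4 ALLOC][5-27 FREE]
Op 3: free(b) -> (freed b); heap: [0-2 ALLOC][3-27 FREE]
Op 4: a = realloc(a, 10) -> a = 0; heap: [0-9 ALLOC][10-27 FREE]
Op 5: a = realloc(a, 1) -> a = 0; heap: [0-0 ALLOC][1-27 FREE]
Op 6: c = malloc(6) -> c = 1; heap: [0-0 ALLOC][1-6 ALLOC][7-27 FREE]
free(c): c = 1 -> block [1-6 ALLOC]; mark free, coalesce with adjacent free neighbors -> [0-0 ALLOC][1-27 FREE]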